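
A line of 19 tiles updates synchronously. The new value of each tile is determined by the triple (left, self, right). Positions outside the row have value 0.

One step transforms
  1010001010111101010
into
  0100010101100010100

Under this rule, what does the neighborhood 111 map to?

At position 11 the neighborhood is 111; the next row has 0 there.

0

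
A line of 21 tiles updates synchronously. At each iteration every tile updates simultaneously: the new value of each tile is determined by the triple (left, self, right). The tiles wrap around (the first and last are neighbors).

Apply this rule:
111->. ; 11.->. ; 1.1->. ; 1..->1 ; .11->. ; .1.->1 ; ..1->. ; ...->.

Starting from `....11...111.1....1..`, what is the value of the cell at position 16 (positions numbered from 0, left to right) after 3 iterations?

1

iteration 1: ......1......11...11.
iteration 2: ......11.......1....1
iteration 3: 1.......1......11...1
position 16 holds 1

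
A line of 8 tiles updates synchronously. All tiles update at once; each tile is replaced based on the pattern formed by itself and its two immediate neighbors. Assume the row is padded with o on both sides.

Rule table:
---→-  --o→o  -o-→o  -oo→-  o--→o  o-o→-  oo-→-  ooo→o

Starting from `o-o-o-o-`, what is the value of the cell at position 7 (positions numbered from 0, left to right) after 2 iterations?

--o-o-o-
ooo-o-o-
position 7 holds -

-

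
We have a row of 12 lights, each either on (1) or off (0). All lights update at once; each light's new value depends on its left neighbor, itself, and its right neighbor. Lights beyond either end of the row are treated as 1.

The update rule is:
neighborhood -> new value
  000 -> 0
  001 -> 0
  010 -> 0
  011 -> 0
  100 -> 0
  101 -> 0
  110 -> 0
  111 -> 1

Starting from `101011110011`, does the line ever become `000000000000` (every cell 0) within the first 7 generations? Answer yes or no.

yes

000001100001
000000000000
all cells are 0 at generation 2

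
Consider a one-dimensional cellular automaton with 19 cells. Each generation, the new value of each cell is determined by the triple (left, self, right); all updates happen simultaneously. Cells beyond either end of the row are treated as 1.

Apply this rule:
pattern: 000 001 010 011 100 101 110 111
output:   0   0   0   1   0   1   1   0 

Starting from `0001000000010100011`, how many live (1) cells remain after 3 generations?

1

0000000000001000010
0000000000000000001
0000000000000000001
count of 1: 1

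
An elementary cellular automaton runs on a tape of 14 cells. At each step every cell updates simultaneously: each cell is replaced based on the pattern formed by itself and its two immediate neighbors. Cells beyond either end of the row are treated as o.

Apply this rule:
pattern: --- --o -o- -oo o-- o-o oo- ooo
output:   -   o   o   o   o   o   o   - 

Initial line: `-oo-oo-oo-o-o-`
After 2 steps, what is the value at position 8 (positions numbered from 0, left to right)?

step 1: oooooooooooooo
step 2: --------------
position 8 holds -

-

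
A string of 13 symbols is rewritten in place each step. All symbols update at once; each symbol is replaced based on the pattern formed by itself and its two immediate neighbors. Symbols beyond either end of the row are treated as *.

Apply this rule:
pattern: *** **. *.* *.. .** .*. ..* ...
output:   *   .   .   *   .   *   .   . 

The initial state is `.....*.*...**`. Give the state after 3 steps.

.**..**..**..

*....*.**...*
.*...*...*...
.**..**..**..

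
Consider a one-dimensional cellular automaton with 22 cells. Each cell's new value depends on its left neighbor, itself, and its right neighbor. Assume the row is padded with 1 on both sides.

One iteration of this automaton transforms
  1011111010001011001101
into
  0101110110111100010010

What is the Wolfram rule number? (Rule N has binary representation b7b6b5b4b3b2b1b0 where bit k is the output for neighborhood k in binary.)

167

position 3: 111 → 1  (bit 7 = 1)
position 0: 110 → 0  (bit 6 = 0)
position 1: 101 → 1  (bit 5 = 1)
position 9: 100 → 0  (bit 4 = 0)
position 2: 011 → 0  (bit 3 = 0)
position 8: 010 → 1  (bit 2 = 1)
position 11: 001 → 1  (bit 1 = 1)
position 10: 000 → 1  (bit 0 = 1)
bits b7..b0 = 10100111 = 167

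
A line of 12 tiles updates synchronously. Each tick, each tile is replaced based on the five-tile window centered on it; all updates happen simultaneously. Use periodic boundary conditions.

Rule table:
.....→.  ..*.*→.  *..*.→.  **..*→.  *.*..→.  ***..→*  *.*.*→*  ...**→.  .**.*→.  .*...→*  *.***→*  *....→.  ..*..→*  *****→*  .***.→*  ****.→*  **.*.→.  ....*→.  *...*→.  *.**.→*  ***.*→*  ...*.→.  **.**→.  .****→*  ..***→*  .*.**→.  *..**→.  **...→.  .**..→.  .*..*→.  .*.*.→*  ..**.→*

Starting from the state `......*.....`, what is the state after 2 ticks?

......**....
......*.....

......*.....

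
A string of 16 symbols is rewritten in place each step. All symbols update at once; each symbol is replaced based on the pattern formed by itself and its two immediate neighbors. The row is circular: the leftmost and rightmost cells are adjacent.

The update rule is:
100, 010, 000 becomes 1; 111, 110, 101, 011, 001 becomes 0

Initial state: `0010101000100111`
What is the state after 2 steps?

1010100000001110

1010101110110000
1010100000001110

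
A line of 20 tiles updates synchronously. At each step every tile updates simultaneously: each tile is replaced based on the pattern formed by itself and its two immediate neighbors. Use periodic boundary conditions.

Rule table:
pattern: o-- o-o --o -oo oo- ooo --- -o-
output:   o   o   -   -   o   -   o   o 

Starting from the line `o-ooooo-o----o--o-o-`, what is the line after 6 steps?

step 1: oo----oooooo-oo-oooo
step 2: -oooo------oo-oo----
step 3: ----oooooo--oo-ooooo
step 4: ooo------oo--oo----o
step 5: --oooooo--oo--oooo--
step 6: o------oo--oo----ooo

o------oo--oo----ooo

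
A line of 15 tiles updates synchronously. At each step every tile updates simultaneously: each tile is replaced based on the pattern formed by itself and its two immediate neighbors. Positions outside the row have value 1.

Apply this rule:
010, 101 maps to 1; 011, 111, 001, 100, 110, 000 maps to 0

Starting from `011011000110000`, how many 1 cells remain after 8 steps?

1

100100000000000
000100000000000
000100000000000  (fixed point — unchanged through step 8)
count of 1: 1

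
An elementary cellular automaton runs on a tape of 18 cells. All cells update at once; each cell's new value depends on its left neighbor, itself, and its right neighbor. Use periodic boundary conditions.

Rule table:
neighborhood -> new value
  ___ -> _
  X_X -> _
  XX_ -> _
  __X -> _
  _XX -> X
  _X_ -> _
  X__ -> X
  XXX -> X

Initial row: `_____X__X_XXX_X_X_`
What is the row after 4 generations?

__X______X____X___

______X___XX_____X
X______X__X_X_____
_X______X____X____
__X______X____X___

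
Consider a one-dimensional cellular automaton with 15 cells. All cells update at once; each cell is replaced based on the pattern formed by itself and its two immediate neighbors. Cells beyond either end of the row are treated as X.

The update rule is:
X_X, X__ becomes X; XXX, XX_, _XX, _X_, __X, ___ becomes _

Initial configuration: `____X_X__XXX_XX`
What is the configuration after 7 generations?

X____X_X____X__
_X____X_X____X_
X_X____X_X____X
_X_X____X_X____
X_X_X____X_X___
_X_X_X____X_X__
X_X_X_X____X_X_

X_X_X_X____X_X_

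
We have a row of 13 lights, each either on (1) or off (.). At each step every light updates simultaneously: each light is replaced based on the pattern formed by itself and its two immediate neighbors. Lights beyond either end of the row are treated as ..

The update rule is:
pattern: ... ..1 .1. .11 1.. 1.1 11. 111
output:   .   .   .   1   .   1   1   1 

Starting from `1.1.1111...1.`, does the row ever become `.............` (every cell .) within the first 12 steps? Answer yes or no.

no

step 1: .1.11111.....
step 2: ..111111.....
step 3: ..111111.....  (fixed point — unchanged through step 12)
step 12 is ..111111....., still not uniform .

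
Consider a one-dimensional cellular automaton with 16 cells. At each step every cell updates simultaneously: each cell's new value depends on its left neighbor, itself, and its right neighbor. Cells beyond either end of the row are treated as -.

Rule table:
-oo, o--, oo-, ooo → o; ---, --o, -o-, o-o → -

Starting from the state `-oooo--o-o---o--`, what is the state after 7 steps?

-ooooo----o---o-
-oooooo----o---o
-ooooooo----o---
-oooooooo----o--
-ooooooooo----o-
-oooooooooo----o
-ooooooooooo----

-ooooooooooo----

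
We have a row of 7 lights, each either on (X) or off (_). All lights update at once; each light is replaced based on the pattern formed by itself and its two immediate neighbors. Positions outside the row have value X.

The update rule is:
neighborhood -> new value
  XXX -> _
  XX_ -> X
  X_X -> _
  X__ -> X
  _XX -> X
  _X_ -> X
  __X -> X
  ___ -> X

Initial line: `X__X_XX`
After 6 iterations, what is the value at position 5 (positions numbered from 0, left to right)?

X

iteration 1: XXXX_X_
iteration 2: ___X_X_
iteration 3: XXXX_X_  (repeats iteration 1; period 2)
iteration 6: ___X_X_
position 5 holds X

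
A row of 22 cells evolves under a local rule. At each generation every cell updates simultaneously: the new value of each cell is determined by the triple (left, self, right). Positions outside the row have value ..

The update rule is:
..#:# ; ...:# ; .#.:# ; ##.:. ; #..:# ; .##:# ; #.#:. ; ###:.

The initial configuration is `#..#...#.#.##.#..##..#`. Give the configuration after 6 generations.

########.#.#..####.###
#........#.####....#..
##########.#...#######
#..........#####......
############....######
#...........#####.....

#...........#####.....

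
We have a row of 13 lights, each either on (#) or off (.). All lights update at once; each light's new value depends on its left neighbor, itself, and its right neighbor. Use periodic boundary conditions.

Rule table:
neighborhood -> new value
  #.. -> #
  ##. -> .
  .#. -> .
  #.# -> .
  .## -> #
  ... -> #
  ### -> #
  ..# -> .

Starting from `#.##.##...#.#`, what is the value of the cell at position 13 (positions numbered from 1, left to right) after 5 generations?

..#..#.##...#
#..#...#.##..
.#..##...#.#.
..#.#.##....#
#.....#.###..
position 13 holds .

.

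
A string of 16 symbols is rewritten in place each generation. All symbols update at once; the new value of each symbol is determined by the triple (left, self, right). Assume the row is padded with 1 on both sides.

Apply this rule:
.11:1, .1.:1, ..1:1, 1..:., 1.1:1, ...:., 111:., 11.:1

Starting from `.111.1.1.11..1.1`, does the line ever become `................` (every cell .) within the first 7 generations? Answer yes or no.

11.11111111.1111
.111......111...
11.1.....11.1..1
.111....11111.11
11.1...11...111.
.111..111..11.11
11.1.11.1.11111.
generation 7 is 11.1.11.1.11111., still not uniform .

no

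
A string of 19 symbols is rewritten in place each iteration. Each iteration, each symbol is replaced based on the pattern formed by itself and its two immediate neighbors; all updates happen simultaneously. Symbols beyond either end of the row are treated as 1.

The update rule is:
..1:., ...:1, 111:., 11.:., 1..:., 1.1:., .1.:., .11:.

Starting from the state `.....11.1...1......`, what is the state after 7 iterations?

.111......1...1111.

.111......1...1111.
.....1111...1......
.111......1...1111.  (repeats iteration 1; period 2)
iteration 7: .111......1...1111.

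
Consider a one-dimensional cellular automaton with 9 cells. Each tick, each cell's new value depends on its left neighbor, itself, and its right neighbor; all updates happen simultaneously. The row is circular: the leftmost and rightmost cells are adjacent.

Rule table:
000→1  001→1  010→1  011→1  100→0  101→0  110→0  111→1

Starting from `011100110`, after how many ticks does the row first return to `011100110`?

tick 1: 111001100
tick 2: 110011001
tick 3: 100110011
tick 4: 001100111
tick 5: 011001110
tick 6: 110011100
tick 7: 100111001
tick 8: 001110011
tick 9: 011100110

9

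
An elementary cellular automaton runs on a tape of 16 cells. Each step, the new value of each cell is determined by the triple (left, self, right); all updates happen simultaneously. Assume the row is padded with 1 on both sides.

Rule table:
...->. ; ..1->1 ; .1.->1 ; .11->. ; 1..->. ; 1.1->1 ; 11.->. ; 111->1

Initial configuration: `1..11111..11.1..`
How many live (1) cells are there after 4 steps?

..1.111..1..11.1
.111.1..11.1..1.
1.1.11.1..11.111
.111..11.1..1.11
count of 1: 9

9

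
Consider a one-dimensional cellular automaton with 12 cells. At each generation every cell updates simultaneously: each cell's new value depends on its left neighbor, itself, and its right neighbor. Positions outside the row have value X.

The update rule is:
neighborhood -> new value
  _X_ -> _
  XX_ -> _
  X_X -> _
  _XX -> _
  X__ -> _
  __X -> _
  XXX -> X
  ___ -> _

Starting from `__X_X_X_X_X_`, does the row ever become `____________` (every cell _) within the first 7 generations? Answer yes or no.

generation 1: ____________
all cells are _ at generation 1

yes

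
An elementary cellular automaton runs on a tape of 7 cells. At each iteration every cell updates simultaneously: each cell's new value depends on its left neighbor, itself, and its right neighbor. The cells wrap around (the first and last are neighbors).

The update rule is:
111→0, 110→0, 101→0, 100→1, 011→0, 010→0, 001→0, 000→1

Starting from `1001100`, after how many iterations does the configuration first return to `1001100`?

14

0100010
0011001
1000100
0110010
0001001
1100100
0010010
1001001
0100100
0010011
1001000
0100110
0010001
1001100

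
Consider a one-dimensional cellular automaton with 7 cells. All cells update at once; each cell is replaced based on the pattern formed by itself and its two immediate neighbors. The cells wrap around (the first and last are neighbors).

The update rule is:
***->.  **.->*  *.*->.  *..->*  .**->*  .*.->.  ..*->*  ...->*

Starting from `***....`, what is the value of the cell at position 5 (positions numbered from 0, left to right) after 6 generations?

generation 1: *.*****
generation 2: *.*....
generation 3: ...****
generation 4: ****..*
generation 5: ...****  (repeats generation 3; period 2)
generation 6: ****..*
position 5 holds .

.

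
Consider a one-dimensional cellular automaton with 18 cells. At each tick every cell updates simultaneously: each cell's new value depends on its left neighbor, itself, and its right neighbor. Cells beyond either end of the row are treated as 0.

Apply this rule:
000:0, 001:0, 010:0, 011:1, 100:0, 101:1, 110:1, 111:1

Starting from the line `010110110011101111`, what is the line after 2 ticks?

001111110011111111
001111110011111111

001111110011111111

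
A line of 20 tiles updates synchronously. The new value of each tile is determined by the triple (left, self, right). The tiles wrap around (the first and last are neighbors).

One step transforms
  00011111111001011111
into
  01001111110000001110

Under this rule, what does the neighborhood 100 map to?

At position 0 the neighborhood is 100; the next row has 0 there.

0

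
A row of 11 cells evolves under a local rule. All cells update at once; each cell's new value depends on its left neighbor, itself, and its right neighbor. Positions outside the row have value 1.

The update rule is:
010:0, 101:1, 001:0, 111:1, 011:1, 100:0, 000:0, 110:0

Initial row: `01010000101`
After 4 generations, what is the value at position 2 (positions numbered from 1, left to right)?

0

10100000011
01000000011
10000000011
00000000011
position 2 holds 0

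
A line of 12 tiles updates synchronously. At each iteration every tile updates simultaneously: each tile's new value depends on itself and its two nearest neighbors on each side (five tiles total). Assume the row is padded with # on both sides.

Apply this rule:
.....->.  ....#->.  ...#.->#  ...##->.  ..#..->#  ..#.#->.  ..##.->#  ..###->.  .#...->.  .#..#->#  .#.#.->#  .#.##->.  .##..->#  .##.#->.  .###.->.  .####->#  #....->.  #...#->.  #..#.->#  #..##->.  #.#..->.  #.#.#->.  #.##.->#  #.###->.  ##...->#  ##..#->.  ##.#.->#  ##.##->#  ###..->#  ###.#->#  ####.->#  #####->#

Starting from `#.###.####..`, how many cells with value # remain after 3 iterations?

8

##..##.###..
##..#.#..#..
##.#.#.####.
count of #: 8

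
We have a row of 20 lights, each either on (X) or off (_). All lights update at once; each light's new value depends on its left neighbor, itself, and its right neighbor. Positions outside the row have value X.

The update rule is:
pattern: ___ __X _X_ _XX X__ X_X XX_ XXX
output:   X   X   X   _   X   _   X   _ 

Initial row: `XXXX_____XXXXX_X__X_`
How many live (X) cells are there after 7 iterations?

iteration 1: ___XXXXXX____X_XXXX_
iteration 2: XXX_____XXXXXX____X_
iteration 3: __XXXXXX_____XXXXXX_
iteration 4: XX_____XXXXXX_____X_
iteration 5: _XXXXXX_____XXXXXXX_
iteration 6: ______XXXXXX______X_
iteration 7: XXXXXX_____XXXXXXXX_
count of X: 14

14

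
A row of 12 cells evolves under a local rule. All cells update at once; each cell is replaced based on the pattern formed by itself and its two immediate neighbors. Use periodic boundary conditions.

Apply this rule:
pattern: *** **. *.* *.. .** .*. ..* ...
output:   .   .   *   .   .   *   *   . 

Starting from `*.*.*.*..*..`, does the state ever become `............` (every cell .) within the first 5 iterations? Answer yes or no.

iteration 1: *******.**.*
iteration 2: .......*..*.
iteration 3: ......**.**.
iteration 4: .....*..*...
iteration 5: ....**.**...
iteration 5 is ....**.**..., still not uniform .

no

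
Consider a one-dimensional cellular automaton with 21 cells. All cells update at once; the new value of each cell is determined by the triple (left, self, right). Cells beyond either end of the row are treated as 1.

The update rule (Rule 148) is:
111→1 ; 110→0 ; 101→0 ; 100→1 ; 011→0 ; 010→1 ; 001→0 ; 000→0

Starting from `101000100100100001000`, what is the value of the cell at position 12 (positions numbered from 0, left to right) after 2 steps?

0

001100110110110001100
100010000000001000010
position 12 holds 0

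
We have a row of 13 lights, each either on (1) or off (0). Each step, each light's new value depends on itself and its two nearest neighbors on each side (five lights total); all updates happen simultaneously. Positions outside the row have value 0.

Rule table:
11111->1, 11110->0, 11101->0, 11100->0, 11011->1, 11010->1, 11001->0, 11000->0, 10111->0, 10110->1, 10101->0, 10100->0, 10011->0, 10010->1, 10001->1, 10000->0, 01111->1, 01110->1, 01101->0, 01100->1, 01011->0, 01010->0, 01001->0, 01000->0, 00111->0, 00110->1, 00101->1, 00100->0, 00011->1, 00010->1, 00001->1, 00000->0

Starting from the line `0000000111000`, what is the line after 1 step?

0000011010000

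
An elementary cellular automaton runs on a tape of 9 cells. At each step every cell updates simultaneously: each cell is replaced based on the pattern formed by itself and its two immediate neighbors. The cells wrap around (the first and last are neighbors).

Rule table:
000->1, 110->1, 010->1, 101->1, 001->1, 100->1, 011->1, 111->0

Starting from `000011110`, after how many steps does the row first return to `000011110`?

111110011
000011110

2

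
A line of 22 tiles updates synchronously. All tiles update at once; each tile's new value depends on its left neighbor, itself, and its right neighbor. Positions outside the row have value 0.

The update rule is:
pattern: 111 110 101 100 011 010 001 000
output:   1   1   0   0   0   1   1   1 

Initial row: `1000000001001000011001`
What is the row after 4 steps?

1011111111011011101011
1001111111001001101001
1010111111011010101011
1010011111001010101001

1010011111001010101001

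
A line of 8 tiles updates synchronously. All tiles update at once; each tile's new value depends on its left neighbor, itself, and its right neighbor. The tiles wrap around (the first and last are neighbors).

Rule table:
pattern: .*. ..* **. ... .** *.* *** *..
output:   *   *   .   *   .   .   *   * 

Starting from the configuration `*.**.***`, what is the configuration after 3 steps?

.****.**

......**
******..
.****.**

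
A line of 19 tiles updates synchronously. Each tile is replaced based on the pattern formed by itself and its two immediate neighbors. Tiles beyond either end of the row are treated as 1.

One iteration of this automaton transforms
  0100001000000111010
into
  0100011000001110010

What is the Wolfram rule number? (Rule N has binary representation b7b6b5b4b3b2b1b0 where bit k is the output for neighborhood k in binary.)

position 14: 111 → 1  (bit 7 = 1)
position 15: 110 → 0  (bit 6 = 0)
position 0: 101 → 0  (bit 5 = 0)
position 2: 100 → 0  (bit 4 = 0)
position 13: 011 → 1  (bit 3 = 1)
position 1: 010 → 1  (bit 2 = 1)
position 5: 001 → 1  (bit 1 = 1)
position 3: 000 → 0  (bit 0 = 0)
bits b7..b0 = 10001110 = 142

142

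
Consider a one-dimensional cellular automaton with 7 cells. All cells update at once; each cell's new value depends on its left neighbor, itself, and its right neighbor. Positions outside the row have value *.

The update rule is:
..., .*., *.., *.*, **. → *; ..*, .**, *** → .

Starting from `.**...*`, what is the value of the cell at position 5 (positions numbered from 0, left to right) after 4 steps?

step 1: *.***..
step 2: **..**.
step 3: .**..**
step 4: *.**...
position 5 holds .

.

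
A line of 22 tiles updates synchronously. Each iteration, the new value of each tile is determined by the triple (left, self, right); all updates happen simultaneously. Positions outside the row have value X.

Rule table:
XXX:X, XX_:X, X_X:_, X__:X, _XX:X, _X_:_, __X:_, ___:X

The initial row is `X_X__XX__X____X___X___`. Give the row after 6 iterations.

XXXX_XXXX_XXXX_XXX_XX_

X__X_XXX__XXX__XX__XX_
XX___XXXX_XXXX_XXX_XX_
XXXX_XXXX_XXXX_XXX_XX_
XXXX_XXXX_XXXX_XXX_XX_  (fixed point — unchanged through iteration 6)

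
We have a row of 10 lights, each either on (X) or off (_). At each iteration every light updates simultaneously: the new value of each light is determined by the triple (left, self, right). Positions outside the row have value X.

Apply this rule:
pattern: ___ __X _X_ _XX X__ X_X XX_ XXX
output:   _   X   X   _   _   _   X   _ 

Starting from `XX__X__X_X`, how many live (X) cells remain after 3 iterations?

5

_X_XX_XX__
_X__X__X_X
_X_XX_XX__
count of X: 5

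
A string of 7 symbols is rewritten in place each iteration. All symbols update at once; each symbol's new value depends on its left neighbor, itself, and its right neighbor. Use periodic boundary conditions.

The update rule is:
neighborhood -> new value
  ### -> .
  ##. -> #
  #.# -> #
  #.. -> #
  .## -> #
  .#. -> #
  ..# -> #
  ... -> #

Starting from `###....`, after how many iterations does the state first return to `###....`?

2

#.#####
###....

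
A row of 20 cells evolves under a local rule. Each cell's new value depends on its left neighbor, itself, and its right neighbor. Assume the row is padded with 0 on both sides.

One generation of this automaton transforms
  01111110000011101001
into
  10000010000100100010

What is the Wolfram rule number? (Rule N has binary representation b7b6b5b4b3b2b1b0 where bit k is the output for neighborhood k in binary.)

position 2: 111 → 0  (bit 7 = 0)
position 6: 110 → 1  (bit 6 = 1)
position 15: 101 → 0  (bit 5 = 0)
position 7: 100 → 0  (bit 4 = 0)
position 1: 011 → 0  (bit 3 = 0)
position 16: 010 → 0  (bit 2 = 0)
position 0: 001 → 1  (bit 1 = 1)
position 8: 000 → 0  (bit 0 = 0)
bits b7..b0 = 01000010 = 66

66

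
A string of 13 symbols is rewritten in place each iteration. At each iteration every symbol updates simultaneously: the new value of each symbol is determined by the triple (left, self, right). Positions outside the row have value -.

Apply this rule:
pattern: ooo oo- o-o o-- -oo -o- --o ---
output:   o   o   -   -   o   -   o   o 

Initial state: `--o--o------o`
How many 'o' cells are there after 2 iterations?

iteration 1: oo--o--ooooo-
iteration 2: oo-o--oooooo-
count of o: 9

9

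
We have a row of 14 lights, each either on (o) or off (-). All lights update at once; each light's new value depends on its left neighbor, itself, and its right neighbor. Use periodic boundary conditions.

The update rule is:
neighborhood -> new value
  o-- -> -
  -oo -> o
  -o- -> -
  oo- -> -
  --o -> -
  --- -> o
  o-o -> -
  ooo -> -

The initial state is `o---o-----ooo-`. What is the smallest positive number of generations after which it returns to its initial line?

21

--o---ooo-o---
o---o-o-----oo
--o-----ooo-o-
o---ooo-o-----
--o-o-----ooo-
o-----ooo-o---
--ooo-o-----o-
o-o-----ooo---
----ooo-o---o-
ooo-o-----o---
o-----ooo---o-
--ooo-o---o---
o-o-----o---oo
----ooo---o-o-
ooo-o---o-----
o-----o---ooo-
--ooo---o-o---
o-o---o-----oo
----o---ooo-o-
ooo---o-o-----
o---o-----ooo-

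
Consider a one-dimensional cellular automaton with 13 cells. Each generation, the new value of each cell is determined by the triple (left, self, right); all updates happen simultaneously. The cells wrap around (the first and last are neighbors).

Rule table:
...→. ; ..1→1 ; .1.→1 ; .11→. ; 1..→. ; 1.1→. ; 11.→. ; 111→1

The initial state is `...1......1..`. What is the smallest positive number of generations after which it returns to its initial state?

generation 1: ..11.....11..
generation 2: .1......1....
generation 3: 11.....11....
generation 4: ......1.....1
generation 5: .....11....11
generation 6: ....1.....1..
generation 7: ...11....11..
generation 8: ..1.....1....
generation 9: .11....11....
generation 10: 1.....1......
generation 11: 1....11.....1
generation 12: ....1......1.
generation 13: ...11.....11.
generation 14: ..1......1...
generation 15: .11.....11...
generation 16: 1......1.....
generation 17: 1.....11....1
generation 18: .....1.....1.
generation 19: ....11....11.
generation 20: ...1.....1...
generation 21: ..11....11...
generation 22: .1.....1.....
generation 23: 11....11.....
generation 24: .....1......1
generation 25: ....11.....11
generation 26: ...1......1..

26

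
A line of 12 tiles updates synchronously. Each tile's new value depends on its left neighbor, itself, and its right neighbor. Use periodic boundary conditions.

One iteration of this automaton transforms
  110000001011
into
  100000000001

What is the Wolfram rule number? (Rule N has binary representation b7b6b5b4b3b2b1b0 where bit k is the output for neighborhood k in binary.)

position 0: 111 → 1  (bit 7 = 1)
position 1: 110 → 0  (bit 6 = 0)
position 9: 101 → 0  (bit 5 = 0)
position 2: 100 → 0  (bit 4 = 0)
position 10: 011 → 0  (bit 3 = 0)
position 8: 010 → 0  (bit 2 = 0)
position 7: 001 → 0  (bit 1 = 0)
position 3: 000 → 0  (bit 0 = 0)
bits b7..b0 = 10000000 = 128

128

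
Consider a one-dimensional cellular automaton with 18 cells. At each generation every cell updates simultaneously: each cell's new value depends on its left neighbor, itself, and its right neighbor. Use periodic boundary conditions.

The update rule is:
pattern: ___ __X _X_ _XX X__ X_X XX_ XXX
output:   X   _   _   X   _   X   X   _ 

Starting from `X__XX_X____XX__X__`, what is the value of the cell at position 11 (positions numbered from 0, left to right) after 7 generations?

___XXX__XX_XX_____
XX_X_X__XXXXX_XXXX
_XX_X___X___XXX___
_XXX__X___X_X_X_XX
XX_X____X__X_X_XXX
_XX__XX_____X_XX__
_XX__XX_XXX__XXX_X
position 11 holds _

_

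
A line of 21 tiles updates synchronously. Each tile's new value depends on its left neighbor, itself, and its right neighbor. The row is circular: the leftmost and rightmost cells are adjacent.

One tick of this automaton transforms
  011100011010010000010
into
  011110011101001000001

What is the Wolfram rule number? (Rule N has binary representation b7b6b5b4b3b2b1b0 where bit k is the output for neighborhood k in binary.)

position 2: 111 → 1  (bit 7 = 1)
position 3: 110 → 1  (bit 6 = 1)
position 9: 101 → 1  (bit 5 = 1)
position 4: 100 → 1  (bit 4 = 1)
position 1: 011 → 1  (bit 3 = 1)
position 10: 010 → 0  (bit 2 = 0)
position 0: 001 → 0  (bit 1 = 0)
position 5: 000 → 0  (bit 0 = 0)
bits b7..b0 = 11111000 = 248

248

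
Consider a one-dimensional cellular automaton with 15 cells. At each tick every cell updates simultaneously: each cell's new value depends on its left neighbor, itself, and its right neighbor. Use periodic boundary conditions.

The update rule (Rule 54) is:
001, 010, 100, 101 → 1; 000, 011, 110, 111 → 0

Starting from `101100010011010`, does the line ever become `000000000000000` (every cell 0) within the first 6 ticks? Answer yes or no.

no

tick 1: 110010111100111
tick 2: 001111000011000
tick 3: 010000100100100
tick 4: 111001111111110
tick 5: 000110000000001
tick 6: 101001000000011
tick 6 is 101001000000011, still not uniform 0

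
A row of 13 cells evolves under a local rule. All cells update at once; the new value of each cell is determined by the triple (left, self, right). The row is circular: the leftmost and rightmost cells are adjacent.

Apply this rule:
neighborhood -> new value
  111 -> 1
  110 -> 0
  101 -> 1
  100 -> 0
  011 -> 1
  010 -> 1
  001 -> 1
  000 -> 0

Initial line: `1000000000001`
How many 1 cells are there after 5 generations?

0000000000011
0000000000110
0000000001100
0000000011000
0000000110000
count of 1: 2

2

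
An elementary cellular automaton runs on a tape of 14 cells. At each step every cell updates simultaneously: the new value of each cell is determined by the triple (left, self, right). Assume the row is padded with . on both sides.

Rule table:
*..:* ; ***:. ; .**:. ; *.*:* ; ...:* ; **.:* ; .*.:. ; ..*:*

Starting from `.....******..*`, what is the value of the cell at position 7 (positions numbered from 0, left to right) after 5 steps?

*****.....***.
....******..**
****.....***.*
...******..**.
***.....***.**
position 7 holds .

.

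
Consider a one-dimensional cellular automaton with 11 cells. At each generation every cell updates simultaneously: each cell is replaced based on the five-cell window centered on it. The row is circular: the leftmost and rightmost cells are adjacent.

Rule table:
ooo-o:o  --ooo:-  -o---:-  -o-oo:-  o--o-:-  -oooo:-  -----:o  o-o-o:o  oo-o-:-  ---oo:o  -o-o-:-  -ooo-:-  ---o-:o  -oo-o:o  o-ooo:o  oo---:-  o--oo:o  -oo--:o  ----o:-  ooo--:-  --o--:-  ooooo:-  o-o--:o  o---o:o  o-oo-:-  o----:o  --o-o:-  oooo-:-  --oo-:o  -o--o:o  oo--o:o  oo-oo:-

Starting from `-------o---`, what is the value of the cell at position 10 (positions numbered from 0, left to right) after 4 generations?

-

ooooo-o--oo
----o-ooo--
oo-o--o---o
-o-oo---oo-
position 10 holds -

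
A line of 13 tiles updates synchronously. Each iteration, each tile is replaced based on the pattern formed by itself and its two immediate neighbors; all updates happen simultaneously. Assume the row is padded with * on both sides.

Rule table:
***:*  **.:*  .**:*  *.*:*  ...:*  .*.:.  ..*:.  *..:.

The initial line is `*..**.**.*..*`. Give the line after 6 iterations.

*..**********

*..******...*
*..******.*.*
*..*******.**
*..**********
*..**********  (fixed point — unchanged through iteration 6)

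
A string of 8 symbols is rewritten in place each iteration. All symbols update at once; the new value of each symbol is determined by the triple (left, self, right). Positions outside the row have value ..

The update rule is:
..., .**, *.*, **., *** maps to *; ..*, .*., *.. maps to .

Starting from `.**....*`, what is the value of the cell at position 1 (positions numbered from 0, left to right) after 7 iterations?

*

.**.**..
.*****.*
.******.
.******.  (fixed point — unchanged through iteration 7)
position 1 holds *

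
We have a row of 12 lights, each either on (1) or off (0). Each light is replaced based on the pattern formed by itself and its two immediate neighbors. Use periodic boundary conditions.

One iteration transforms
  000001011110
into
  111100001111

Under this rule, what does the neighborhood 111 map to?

At position 8 the neighborhood is 111; the next row has 1 there.

1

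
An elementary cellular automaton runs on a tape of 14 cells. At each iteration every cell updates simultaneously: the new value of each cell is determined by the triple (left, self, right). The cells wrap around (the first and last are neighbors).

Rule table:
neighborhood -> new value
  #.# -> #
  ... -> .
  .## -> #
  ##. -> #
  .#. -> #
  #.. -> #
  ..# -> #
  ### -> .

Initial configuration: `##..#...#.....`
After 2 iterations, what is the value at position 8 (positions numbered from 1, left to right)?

#

iteration 1: ######.###...#
iteration 2: .....###.##.##
position 8 holds #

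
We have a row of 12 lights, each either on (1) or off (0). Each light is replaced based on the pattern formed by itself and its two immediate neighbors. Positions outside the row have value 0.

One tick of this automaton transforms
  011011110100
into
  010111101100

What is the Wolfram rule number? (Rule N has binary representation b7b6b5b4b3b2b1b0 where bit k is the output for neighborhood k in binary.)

172

position 5: 111 → 1  (bit 7 = 1)
position 2: 110 → 0  (bit 6 = 0)
position 3: 101 → 1  (bit 5 = 1)
position 10: 100 → 0  (bit 4 = 0)
position 1: 011 → 1  (bit 3 = 1)
position 9: 010 → 1  (bit 2 = 1)
position 0: 001 → 0  (bit 1 = 0)
position 11: 000 → 0  (bit 0 = 0)
bits b7..b0 = 10101100 = 172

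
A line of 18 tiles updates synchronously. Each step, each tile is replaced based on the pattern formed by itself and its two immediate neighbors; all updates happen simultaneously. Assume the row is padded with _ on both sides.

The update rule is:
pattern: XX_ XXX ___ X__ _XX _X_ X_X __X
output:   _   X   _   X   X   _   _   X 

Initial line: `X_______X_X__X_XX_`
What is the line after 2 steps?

X_X___X_X_XX_XX___

step 1: _X_____X___XX__X_X
step 2: X_X___X_X_XX_XX___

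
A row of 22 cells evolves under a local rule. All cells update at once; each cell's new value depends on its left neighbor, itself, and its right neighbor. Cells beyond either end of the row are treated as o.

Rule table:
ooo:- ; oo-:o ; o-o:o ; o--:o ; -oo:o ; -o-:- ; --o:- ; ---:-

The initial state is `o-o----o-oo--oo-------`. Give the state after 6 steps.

oo-o-oo-o--o--oo-o-oo-

oo-o----oooo-ooo------
-oo-o---o--ooo-oo-----
oooo-o---o-o-ooooo----
---oo-o---o-oo---oo---
o--ooo-o---oooo--ooo--
oo-o-oo-o--o--oo-o-oo-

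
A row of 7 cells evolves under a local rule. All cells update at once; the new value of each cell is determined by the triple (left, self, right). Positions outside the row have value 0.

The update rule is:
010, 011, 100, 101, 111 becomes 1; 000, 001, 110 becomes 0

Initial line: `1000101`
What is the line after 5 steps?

1100111
1010110
1111101
1111011
1110110

1110110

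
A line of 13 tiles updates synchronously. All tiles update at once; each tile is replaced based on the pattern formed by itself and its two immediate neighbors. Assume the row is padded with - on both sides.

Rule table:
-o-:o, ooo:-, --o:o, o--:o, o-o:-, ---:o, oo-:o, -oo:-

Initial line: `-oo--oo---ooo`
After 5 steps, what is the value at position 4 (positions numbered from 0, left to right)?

o

step 1: o-ooo-oooo--o
step 2: o---o----oooo
step 3: ooooooooo---o
step 4: --------ooooo
step 5: oooooooo----o
position 4 holds o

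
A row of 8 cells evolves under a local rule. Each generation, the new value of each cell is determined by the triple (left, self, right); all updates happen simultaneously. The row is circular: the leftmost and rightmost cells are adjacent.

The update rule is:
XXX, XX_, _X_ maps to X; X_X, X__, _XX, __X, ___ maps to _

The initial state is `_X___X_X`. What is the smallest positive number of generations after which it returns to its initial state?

1

_X___X_X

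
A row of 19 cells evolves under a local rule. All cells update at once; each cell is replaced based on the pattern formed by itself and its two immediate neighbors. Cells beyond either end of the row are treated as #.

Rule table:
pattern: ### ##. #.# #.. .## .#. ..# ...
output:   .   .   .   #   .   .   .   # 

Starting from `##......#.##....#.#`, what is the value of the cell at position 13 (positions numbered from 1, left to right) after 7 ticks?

..#####.....###....
#......####....###.
.#####.....###.....
......####....####.
#####.....###......
.....####....#####.
####.....###.......
position 13 holds .

.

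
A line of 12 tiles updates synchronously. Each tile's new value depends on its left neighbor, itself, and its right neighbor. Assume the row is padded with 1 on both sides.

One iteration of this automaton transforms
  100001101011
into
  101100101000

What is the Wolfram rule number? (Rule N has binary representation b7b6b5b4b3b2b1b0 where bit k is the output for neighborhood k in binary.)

position 11: 111 → 0  (bit 7 = 0)
position 0: 110 → 1  (bit 6 = 1)
position 7: 101 → 0  (bit 5 = 0)
position 1: 100 → 0  (bit 4 = 0)
position 5: 011 → 0  (bit 3 = 0)
position 8: 010 → 1  (bit 2 = 1)
position 4: 001 → 0  (bit 1 = 0)
position 2: 000 → 1  (bit 0 = 1)
bits b7..b0 = 01000101 = 69

69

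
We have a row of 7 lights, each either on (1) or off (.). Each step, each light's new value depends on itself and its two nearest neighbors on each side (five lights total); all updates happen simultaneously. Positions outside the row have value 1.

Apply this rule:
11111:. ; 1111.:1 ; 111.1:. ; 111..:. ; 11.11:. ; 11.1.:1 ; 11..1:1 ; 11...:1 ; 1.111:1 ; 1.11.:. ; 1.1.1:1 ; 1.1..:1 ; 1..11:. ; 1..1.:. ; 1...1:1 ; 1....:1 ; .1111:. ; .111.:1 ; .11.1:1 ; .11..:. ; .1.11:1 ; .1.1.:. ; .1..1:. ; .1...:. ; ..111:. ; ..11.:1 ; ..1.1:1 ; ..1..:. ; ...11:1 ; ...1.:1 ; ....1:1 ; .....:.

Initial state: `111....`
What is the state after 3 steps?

..1.111

step 1: .1.1111
step 2: 1111...
step 3: ..1.111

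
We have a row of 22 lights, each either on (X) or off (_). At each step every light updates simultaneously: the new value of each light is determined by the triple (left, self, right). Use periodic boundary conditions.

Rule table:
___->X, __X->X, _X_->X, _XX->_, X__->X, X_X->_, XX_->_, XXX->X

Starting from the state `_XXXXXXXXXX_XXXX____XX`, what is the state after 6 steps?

__XXXXXXXX___XX_XXXX__
XX_XXXXXX_XXX____XX_XX
X___XXXX___X_XXXX____X
_XXX_XX_XXXX__XX_XXXX_
X_X______XX_XX____XX_X
__XXXXXXX_____XXXX____

__XXXXXXX_____XXXX____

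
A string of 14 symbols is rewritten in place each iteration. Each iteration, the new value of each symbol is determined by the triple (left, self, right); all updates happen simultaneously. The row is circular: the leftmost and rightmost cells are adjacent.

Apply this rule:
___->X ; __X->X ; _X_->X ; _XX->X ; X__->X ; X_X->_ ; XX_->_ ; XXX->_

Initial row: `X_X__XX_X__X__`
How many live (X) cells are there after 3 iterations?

12

X_XXXX__XXXXXX
__X___XXX_____
XXXXXXX__XXXXX
count of X: 12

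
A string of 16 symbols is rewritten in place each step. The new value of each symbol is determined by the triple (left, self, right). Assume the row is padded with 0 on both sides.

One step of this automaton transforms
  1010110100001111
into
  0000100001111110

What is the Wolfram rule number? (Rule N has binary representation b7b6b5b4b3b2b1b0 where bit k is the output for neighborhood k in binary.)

position 13: 111 → 1  (bit 7 = 1)
position 5: 110 → 0  (bit 6 = 0)
position 1: 101 → 0  (bit 5 = 0)
position 8: 100 → 0  (bit 4 = 0)
position 4: 011 → 1  (bit 3 = 1)
position 0: 010 → 0  (bit 2 = 0)
position 11: 001 → 1  (bit 1 = 1)
position 9: 000 → 1  (bit 0 = 1)
bits b7..b0 = 10001011 = 139

139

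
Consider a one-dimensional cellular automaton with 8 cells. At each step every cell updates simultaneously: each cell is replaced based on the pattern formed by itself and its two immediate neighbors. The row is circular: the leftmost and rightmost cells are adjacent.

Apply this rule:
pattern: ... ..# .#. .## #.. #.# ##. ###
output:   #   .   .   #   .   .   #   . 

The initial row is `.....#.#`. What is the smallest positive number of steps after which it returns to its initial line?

3

.###....
.#.#.###
.....#.#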